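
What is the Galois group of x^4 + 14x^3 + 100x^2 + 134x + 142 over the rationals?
S_4

The polynomial is an irreducible quartic over Q and its discriminant is 23004614864, which is not a perfect square, so the Galois group is not contained in A_4. The resolvent cubic y^3 - 100*y^2 + 1308*y + 11012 is irreducible over Q. An irreducible resolvent with non-square discriminant gives S_4.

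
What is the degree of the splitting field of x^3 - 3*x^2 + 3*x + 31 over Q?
The degree of the splitting field over Q equals the order of the Galois group, so first determine the group. The polynomial is an irreducible cubic over Q and its discriminant is -27648, which is not a perfect square. For an irreducible cubic, a non-square discriminant gives Galois group S_3. The Galois group S_3 (3T2) has order 6, so the splitting field has degree 6 over Q.

6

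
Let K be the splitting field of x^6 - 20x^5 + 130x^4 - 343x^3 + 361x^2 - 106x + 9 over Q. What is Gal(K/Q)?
PSL(2,5) (order 60)

The polynomial f is an irreducible sextic over Q, so G = Gal(f/Q) is one of the 16 transitive subgroups 6T1, ..., 6T16 of S_6. The discriminant of f is 3646117689361 = 1909481^2, a perfect square, so G is contained in A_6. The transitive groups of degree 6 contained in A_6 are: A_4 (6T4, order 12), S_4 (6T7, order 24), (C_3 x C_3) : C_4 (6T10, order 36), PSL(2,5) (6T12, order 60), A_6 (6T15, order 360). By Dedekind's theorem, for a prime p not dividing disc(f) the degrees of the irreducible factors of f mod p form the cycle type of an element of G. Factoring f modulo the 21 such primes p <= 83 (skipping 7, 19, which divide the discriminant), each new pattern first appears at: mod 2: f = (x + 1)(x^5 + x^4 + x^3 + x + 1), pattern 5+1; mod 11: f = (x^3 + 4x^2 + 7x + 8)(x^3 + 9x^2 + 10x + 8), pattern 3+3; mod 61: f = (x + 34)(x + 57)(x^2 + 36x + 47)(x^2 + 36x + 57), pattern 2+2+1+1. No other pattern occurs in this range, so the set of observed cycle types is {5+1, 3+3, 2+2+1+1}. The candidates containing elements of all these cycle types are PSL(2,5) (6T12) of order 60, A_6 (6T15) of order 360; the others are excluded. The observed types are precisely the cycle types that occur in PSL(2,5) (6T12) (apart from the identity). Each of the other remaining candidates has further cycle types, and by the Chebotarev density theorem the matching factorization patterns would occur for a proportion of primes equal to their share of the group: A_6 (6T15) additionally contains elements of type 4+2, 3+1+1+1 (130 of its 360 elements, about 36% of primes). None of the 21 primes tested shows any such pattern (for each of these groups the chance of that is below 10^-4), which rules them out. Hence G = PSL(2,5) (6T12), of order 60.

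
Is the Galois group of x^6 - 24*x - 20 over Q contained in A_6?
The polynomial is irreducible of degree 6 over Q. Its discriminant is 746496000000 = 864000^2, a perfect square. A Galois group lies in the alternating group exactly when the discriminant is a square in Q, so the Galois group (A_6) is contained in A_6.

Yes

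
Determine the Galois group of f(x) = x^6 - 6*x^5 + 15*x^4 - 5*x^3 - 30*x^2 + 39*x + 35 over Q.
S_3 x S_3 (order 36)

The polynomial f is an irreducible sextic over Q, so G = Gal(f/Q) is one of the 16 transitive subgroups 6T1, ..., 6T16 of S_6. The discriminant of f is 42688773981, which is not a perfect square, so G is not contained in A_6. The transitive groups of degree 6 not contained in A_6 are: C_6 (6T1, order 6), S_3 (6T2, order 6), D_6 (6T3, order 12), C_3 x S_3 (6T5, order 18), A_4 x C_2 (6T6, order 24), S_4 (6T8, order 24), S_3 x S_3 (6T9, order 36), S_4 x C_2 (6T11, order 48), (S_3 x S_3) : C_2 (6T13, order 72), PGL(2,5) (6T14, order 120), S_6 (6T16, order 720). By Dedekind's theorem, for a prime p not dividing disc(f) the degrees of the irreducible factors of f mod p form the cycle type of an element of G. Factoring f modulo the 16 such primes p <= 67 (skipping 3, 7, 29, which divide the discriminant), each new pattern first appears at: mod 2: f = (x^6 + x^4 + x^3 + x + 1), pattern 6; mod 5: f = (x)(x + 3)(x^2 + 2x + 3)(x^2 + 4x + 1), pattern 2+2+1+1; mod 13: f = (x + 3)(x + 9)(x + 11)(x^3 + 10x^2 + 3x + 2), pattern 3+1+1+1; mod 19: f = (x^2 + 8x + 8)(x^2 + 11x + 4)(x^2 + 13x + 10), pattern 2+2+2; mod 67: f = (x^3 + 64x^2 + 3x + 25)(x^3 + 64x^2 + 3x + 55), pattern 3+3. No other pattern occurs in this range, so the set of observed cycle types is {6, 2+2+1+1, 3+1+1+1, 2+2+2, 3+3}. The candidates containing elements of all these cycle types are S_3 x S_3 (6T9) of order 36, (S_3 x S_3) : C_2 (6T13) of order 72, S_6 (6T16) of order 720; the others are excluded. The observed types are precisely the cycle types that occur in S_3 x S_3 (6T9) (apart from the identity). Each of the other remaining candidates has further cycle types, and by the Chebotarev density theorem the matching factorization patterns would occur for a proportion of primes equal to their share of the group: (S_3 x S_3) : C_2 (6T13) additionally contains elements of type 4+2, 3+2+1, 2+1+1+1+1 (36 of its 72 elements, about 50% of primes); S_6 (6T16) additionally contains elements of type 5+1, 4+2, 4+1+1, 3+2+1, 2+1+1+1+1 (459 of its 720 elements, about 64% of primes). None of the 16 primes tested shows any such pattern (for each of these groups the chance of that is below 10^-4), which rules them out. Hence G = S_3 x S_3 (6T9), of order 36.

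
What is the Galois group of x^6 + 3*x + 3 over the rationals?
(S_3 x S_3) : C_2 (order 72)

The polynomial f is an irreducible sextic over Q, so G = Gal(f/Q) is one of the 16 transitive subgroups 6T1, ..., 6T16 of S_6. The discriminant of f is -9059283, which is not a perfect square, so G is not contained in A_6. The transitive groups of degree 6 not contained in A_6 are: C_6 (6T1, order 6), S_3 (6T2, order 6), D_6 (6T3, order 12), C_3 x S_3 (6T5, order 18), A_4 x C_2 (6T6, order 24), S_4 (6T8, order 24), S_3 x S_3 (6T9, order 36), S_4 x C_2 (6T11, order 48), (S_3 x S_3) : C_2 (6T13, order 72), PGL(2,5) (6T14, order 120), S_6 (6T16, order 720). By Dedekind's theorem, for a prime p not dividing disc(f) the degrees of the irreducible factors of f mod p form the cycle type of an element of G. Factoring f modulo the 28 such primes p <= 127 (skipping 3, 17, 43, which divide the discriminant), each new pattern first appears at: mod 2: f = (x^6 + x + 1), pattern 6; mod 7: f = (x + 6)(x^2 + 3x + 6)(x^3 + 5x^2 + x + 3), pattern 3+2+1; mod 11: f = (x^2 + 2x + 2)(x^4 + 9x^3 + 2x^2 + 7), pattern 4+2; mod 13: f = (x + 5)(x + 10)(x^2 + x + 3)(x^2 + 10x + 6), pattern 2+2+1+1; mod 61: f = (x + 2)(x + 4)(x + 10)(x + 21)(x^2 + 24x + 50), pattern 2+1+1+1+1; mod 97: f = (x + 10)(x + 12)(x + 49)(x^3 + 26x^2 + 60x + 34), pattern 3+1+1+1; mod 113: f = (x^2 + 4x + 10)(x^2 + 45x + 105)(x^2 + 64x + 72), pattern 2+2+2; mod 127: f = (x^3 + 39x^2 + 18x + 106)(x^3 + 88x^2 + 106x + 18), pattern 3+3. No other pattern occurs in this range, so the set of observed cycle types is {6, 3+2+1, 4+2, 2+2+1+1, 2+1+1+1+1, 3+1+1+1, 2+2+2, 3+3}. The candidates containing elements of all these cycle types are (S_3 x S_3) : C_2 (6T13) of order 72, S_6 (6T16) of order 720; the others are excluded. The observed types are precisely the cycle types that occur in (S_3 x S_3) : C_2 (6T13) (apart from the identity). Each of the other remaining candidates has further cycle types, and by the Chebotarev density theorem the matching factorization patterns would occur for a proportion of primes equal to their share of the group: S_6 (6T16) additionally contains elements of type 5+1, 4+1+1 (234 of its 720 elements, about 32% of primes). None of the 28 primes tested shows any such pattern (for each of these groups the chance of that is below 10^-4), which rules them out. Hence G = (S_3 x S_3) : C_2 (6T13), of order 72.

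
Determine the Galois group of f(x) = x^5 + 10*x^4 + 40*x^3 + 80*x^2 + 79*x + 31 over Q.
The polynomial f is an irreducible quintic over Q, so G = Gal(f/Q) is a transitive subgroup of S_5: one of C_5 (5T1, order 5), D_5 (5T2, order 10), F_20 (5T3, order 20), A_5 (5T4, order 60) or S_5 (5T5, order 120). The discriminant of f is 2869, which is not a perfect square, so G is not contained in A_5. The transitive groups of degree 5 not contained in A_5 are: F_20 (5T3, order 20), S_5 (5T5, order 120). By Dedekind's theorem, for a prime p not dividing disc(f) the degrees of the irreducible factors of f mod p form the cycle type of an element of G. Factoring f modulo the first such prime p = 2, each new pattern first appears at: mod 2: f = (x^2 + x + 1)(x^3 + x^2 + 1), pattern 3+2. No other pattern occurs in this range, so the set of observed cycle types is {3+2}. Among the candidates above, the only group containing elements of all these cycle types is S_5 (5T5) — F_20 (5T3) lacks at least one of them. Hence G = S_5 (5T5), of order 120.

5T5: S_5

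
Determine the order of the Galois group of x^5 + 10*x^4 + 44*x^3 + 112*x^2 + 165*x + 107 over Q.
120

The degree of the splitting field over Q equals the order of the Galois group, so first determine the group. The polynomial f is an irreducible quintic over Q, so G = Gal(f/Q) is a transitive subgroup of S_5: one of C_5 (5T1, order 5), D_5 (5T2, order 10), F_20 (5T3, order 20), A_5 (5T4, order 60) or S_5 (5T5, order 120). The discriminant of f is 2869, which is not a perfect square, so G is not contained in A_5. The transitive groups of degree 5 not contained in A_5 are: F_20 (5T3, order 20), S_5 (5T5, order 120). By Dedekind's theorem, for a prime p not dividing disc(f) the degrees of the irreducible factors of f mod p form the cycle type of an element of G. Factoring f modulo the first such prime p = 2, each new pattern first appears at: mod 2: f = (x^2 + x + 1)(x^3 + x^2 + 1), pattern 3+2. No other pattern occurs in this range, so the set of observed cycle types is {3+2}. Among the candidates above, the only group containing elements of all these cycle types is S_5 (5T5) — F_20 (5T3) lacks at least one of them. Hence G = S_5 (5T5), of order 120. The Galois group S_5 (5T5) has order 120, so the splitting field has degree 120 over Q.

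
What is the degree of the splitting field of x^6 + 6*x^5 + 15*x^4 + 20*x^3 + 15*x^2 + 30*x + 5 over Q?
360

The degree of the splitting field over Q equals the order of the Galois group, so first determine the group. The polynomial f is an irreducible sextic over Q, so G = Gal(f/Q) is one of the 16 transitive subgroups 6T1, ..., 6T16 of S_6. The discriminant of f is 746496000000 = 864000^2, a perfect square, so G is contained in A_6. The transitive groups of degree 6 contained in A_6 are: A_4 (6T4, order 12), S_4 (6T7, order 24), (C_3 x C_3) : C_4 (6T10, order 36), PSL(2,5) (6T12, order 60), A_6 (6T15, order 360). By Dedekind's theorem, for a prime p not dividing disc(f) the degrees of the irreducible factors of f mod p form the cycle type of an element of G. Factoring f modulo the 6 such primes p <= 23 (skipping 2, 3, 5, which divide the discriminant), each new pattern first appears at: mod 7: f = (x + 4)(x^5 + 2x^4 + 6x^2 + 5x + 3), pattern 5+1; mod 23: f = (x + 8)(x + 13)(x + 22)(x^3 + 9x^2 + 5x + 13), pattern 3+1+1+1. No other pattern occurs in this range, so the set of observed cycle types is {5+1, 3+1+1+1}. Among the candidates above, the only group containing elements of all these cycle types is A_6 (6T15) — each of A_4 (6T4), S_4 (6T7), (C_3 x C_3) : C_4 (6T10), PSL(2,5) (6T12) lacks at least one of them. Hence G = A_6 (6T15), of order 360. The Galois group A_6 (6T15) has order 360, so the splitting field has degree 360 over Q.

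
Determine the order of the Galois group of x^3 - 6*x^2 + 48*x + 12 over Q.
6

The degree of the splitting field over Q equals the order of the Galois group, so first determine the group. The polynomial is an irreducible cubic over Q and its discriminant is -415152, which is not a perfect square. For an irreducible cubic, a non-square discriminant gives Galois group S_3. The Galois group S_3 (3T2) has order 6, so the splitting field has degree 6 over Q.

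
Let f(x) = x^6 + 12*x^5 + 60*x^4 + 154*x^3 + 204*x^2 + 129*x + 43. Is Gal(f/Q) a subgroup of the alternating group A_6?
The polynomial is irreducible of degree 6 over Q. Its discriminant is -6604217307, which is not a perfect square. A Galois group lies in the alternating group exactly when the discriminant is a square in Q, so the Galois group ((S_3 x S_3) : C_2) is not contained in A_6.

No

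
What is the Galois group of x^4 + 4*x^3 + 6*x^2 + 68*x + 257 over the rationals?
The polynomial is an irreducible quartic over Q and its discriminant is 1358954496 = 36864^2, a perfect square, so the Galois group is contained in A_4. The resolvent cubic y^3 - 6*y^2 - 756*y - 2568 is irreducible over Q. An irreducible resolvent with square discriminant gives A_4.

4T4: A_4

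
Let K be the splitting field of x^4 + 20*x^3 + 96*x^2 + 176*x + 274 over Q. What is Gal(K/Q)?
D_4

The polynomial is an irreducible quartic over Q and its discriminant is -13604889600, which is not a perfect square, so the Galois group is not contained in A_4. The resolvent cubic y^3 - 96*y^2 + 2424*y - 35360 has exactly one rational root, so the Galois group is C_4 or D_4. The quartic remains irreducible over Q(sqrt(disc)), so the group is D_4.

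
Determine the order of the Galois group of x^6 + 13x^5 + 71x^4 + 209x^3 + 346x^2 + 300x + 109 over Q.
36

The degree of the splitting field over Q equals the order of the Galois group, so first determine the group. The polynomial f is an irreducible sextic over Q, so G = Gal(f/Q) is one of the 16 transitive subgroups 6T1, ..., 6T16 of S_6. The discriminant of f is 525625 = 725^2, a perfect square, so G is contained in A_6. The transitive groups of degree 6 contained in A_6 are: A_4 (6T4, order 12), S_4 (6T7, order 24), (C_3 x C_3) : C_4 (6T10, order 36), PSL(2,5) (6T12, order 60), A_6 (6T15, order 360). By Dedekind's theorem, for a prime p not dividing disc(f) the degrees of the irreducible factors of f mod p form the cycle type of an element of G. Factoring f modulo the 19 such primes p <= 73 (skipping 5, 29, which divide the discriminant), each new pattern first appears at: mod 2: f = (x^2 + x + 1)(x^4 + x + 1), pattern 4+2; mod 11: f = (x^3 + 3x^2 + 5x + 5)(x^3 + 10x^2 + 3x + 2), pattern 3+3; mod 19: f = (x + 13)(x + 14)(x^2 + 8x + 17)(x^2 + 16x + 8), pattern 2+2+1+1; mod 61: f = (x + 30)(x + 37)(x + 44)(x^3 + 24x^2 + 59x + 50), pattern 3+1+1+1. No other pattern occurs in this range, so the set of observed cycle types is {4+2, 3+3, 2+2+1+1, 3+1+1+1}. The candidates containing elements of all these cycle types are (C_3 x C_3) : C_4 (6T10) of order 36, A_6 (6T15) of order 360; the others are excluded. The observed types are precisely the cycle types that occur in (C_3 x C_3) : C_4 (6T10) (apart from the identity). Each of the other remaining candidates has further cycle types, and by the Chebotarev density theorem the matching factorization patterns would occur for a proportion of primes equal to their share of the group: A_6 (6T15) additionally contains elements of type 5+1 (144 of its 360 elements, about 40% of primes). None of the 19 primes tested shows any such pattern (for each of these groups the chance of that is below 10^-4), which rules them out. Hence G = (C_3 x C_3) : C_4 (6T10), of order 36. The Galois group (C_3 x C_3) : C_4 (6T10) has order 36, so the splitting field has degree 36 over Q.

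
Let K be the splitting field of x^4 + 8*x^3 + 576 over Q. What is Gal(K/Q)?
The polynomial is an irreducible quartic over Q and its discriminant is 12230590464 = 110592^2, a perfect square, so the Galois group is contained in A_4. The resolvent cubic y^3 - 2304*y - 36864 is irreducible over Q. An irreducible resolvent with square discriminant gives A_4.

4T4: A_4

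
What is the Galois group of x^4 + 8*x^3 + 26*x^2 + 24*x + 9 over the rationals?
4T2: V_4

The polynomial is an irreducible quartic over Q and its discriminant is 589824 = 768^2, a perfect square, so the Galois group is contained in A_4. The resolvent cubic y^3 - 26*y^2 + 156*y - 216 splits completely over Q, which gives the Klein four-group V_4.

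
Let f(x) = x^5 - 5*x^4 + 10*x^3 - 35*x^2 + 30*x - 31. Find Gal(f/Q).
F_20 (order 20)

The polynomial f is an irreducible quintic over Q, so G = Gal(f/Q) is a transitive subgroup of S_5: one of C_5 (5T1, order 5), D_5 (5T2, order 10), F_20 (5T3, order 20), A_5 (5T4, order 60) or S_5 (5T5, order 120). The discriminant of f is 12189453125, which is not a perfect square, so G is not contained in A_5. The transitive groups of degree 5 not contained in A_5 are: F_20 (5T3, order 20), S_5 (5T5, order 120). By Dedekind's theorem, for a prime p not dividing disc(f) the degrees of the irreducible factors of f mod p form the cycle type of an element of G. Factoring f modulo the 18 such primes p <= 67 (skipping 5, which divides the discriminant), each new pattern first appears at: mod 2: f = (x + 1)(x^4 + x + 1), pattern 4+1; mod 11: f = (x^5 + 6x^4 + 10x^3 + 9x^2 + 8x + 2), pattern 5; mod 19: f = (x + 14)(x^2 + 2x + 8)(x^2 + 17x + 6), pattern 2+2+1; mod 31: f = (x)(x + 5)(x + 6)(x + 22)(x + 24), pattern 1+1+1+1+1. No other pattern occurs in this range, so the set of observed cycle types is {4+1, 5, 2+2+1, 1+1+1+1+1}. The candidates containing elements of all these cycle types are F_20 (5T3) of order 20, S_5 (5T5) of order 120; the others are excluded. The observed types are precisely the cycle types that occur in F_20 (5T3). Each of the other remaining candidates has further cycle types, and by the Chebotarev density theorem the matching factorization patterns would occur for a proportion of primes equal to their share of the group: S_5 (5T5) additionally contains elements of type 3+2, 3+1+1, 2+1+1+1 (50 of its 120 elements, about 42% of primes). None of the 18 primes tested shows any such pattern (for each of these groups the chance of that is below 10^-4), which rules them out. Hence G = F_20 (5T3), of order 20.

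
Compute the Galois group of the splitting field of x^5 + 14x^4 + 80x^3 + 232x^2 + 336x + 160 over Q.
The polynomial f is an irreducible quintic over Q, so G = Gal(f/Q) is a transitive subgroup of S_5: one of C_5 (5T1, order 5), D_5 (5T2, order 10), F_20 (5T3, order 20), A_5 (5T4, order 60) or S_5 (5T5, order 120). The discriminant of f is 2316304384 = 48128^2, a perfect square, so G is contained in A_5. The transitive groups of degree 5 contained in A_5 are: C_5 (5T1, order 5), D_5 (5T2, order 10), A_5 (5T4, order 60). By Dedekind's theorem, for a prime p not dividing disc(f) the degrees of the irreducible factors of f mod p form the cycle type of an element of G. Factoring f modulo the 23 such primes p <= 97 (skipping 2, 47, which divide the discriminant), each new pattern first appears at: mod 3: f = (x^5 + 2x^4 + 2x^3 + x^2 + 1), pattern 5; mod 5: f = (x)(x^2 + 3)(x^2 + 4x + 2), pattern 2+2+1; mod 83: f = (x + 27)(x + 39)(x + 55)(x + 61)(x + 81), pattern 1+1+1+1+1. No other pattern occurs in this range, so the set of observed cycle types is {5, 2+2+1, 1+1+1+1+1}. The candidates containing elements of all these cycle types are D_5 (5T2) of order 10, A_5 (5T4) of order 60; the others are excluded. The observed types are precisely the cycle types that occur in D_5 (5T2). Each of the other remaining candidates has further cycle types, and by the Chebotarev density theorem the matching factorization patterns would occur for a proportion of primes equal to their share of the group: A_5 (5T4) additionally contains elements of type 3+1+1 (20 of its 60 elements, about 33% of primes). None of the 23 primes tested shows any such pattern (for each of these groups the chance of that is below 10^-4), which rules them out. Hence G = D_5 (5T2), of order 10.

D_5, the dihedral group of order 10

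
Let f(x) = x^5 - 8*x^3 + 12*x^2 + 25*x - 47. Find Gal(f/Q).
The polynomial f is an irreducible quintic over Q, so G = Gal(f/Q) is a transitive subgroup of S_5: one of C_5 (5T1, order 5), D_5 (5T2, order 10), F_20 (5T3, order 20), A_5 (5T4, order 60) or S_5 (5T5, order 120). The discriminant of f is 461338069, which is not a perfect square, so G is not contained in A_5. The transitive groups of degree 5 not contained in A_5 are: F_20 (5T3, order 20), S_5 (5T5, order 120). By Dedekind's theorem, for a prime p not dividing disc(f) the degrees of the irreducible factors of f mod p form the cycle type of an element of G. Factoring f modulo the first such prime p = 2, each new pattern first appears at: mod 2: f = (x^2 + x + 1)(x^3 + x^2 + 1), pattern 3+2. No other pattern occurs in this range, so the set of observed cycle types is {3+2}. Among the candidates above, the only group containing elements of all these cycle types is S_5 (5T5) — F_20 (5T3) lacks at least one of them. Hence G = S_5 (5T5), of order 120.

S_5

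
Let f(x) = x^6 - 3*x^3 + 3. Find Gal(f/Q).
The polynomial f is an irreducible sextic over Q, so G = Gal(f/Q) is one of the 16 transitive subgroups 6T1, ..., 6T16 of S_6. The discriminant of f is -177147, which is not a perfect square, so G is not contained in A_6. The transitive groups of degree 6 not contained in A_6 are: C_6 (6T1, order 6), S_3 (6T2, order 6), D_6 (6T3, order 12), C_3 x S_3 (6T5, order 18), A_4 x C_2 (6T6, order 24), S_4 (6T8, order 24), S_3 x S_3 (6T9, order 36), S_4 x C_2 (6T11, order 48), (S_3 x S_3) : C_2 (6T13, order 72), PGL(2,5) (6T14, order 120), S_6 (6T16, order 720). By Dedekind's theorem, for a prime p not dividing disc(f) the degrees of the irreducible factors of f mod p form the cycle type of an element of G. Factoring f modulo the 33 such primes p <= 139 (skipping 3, which divides the discriminant), each new pattern first appears at: mod 2: f = (x^6 + x^3 + 1), pattern 6; mod 7: f = (x + 1)(x + 2)(x + 4)(x^3 + 3), pattern 3+1+1+1; mod 17: f = (x^2 + x + 7)(x^2 + 4x + 7)(x^2 + 12x + 7), pattern 2+2+2; mod 19: f = (x^3 + 6)(x^3 + 10), pattern 3+3; mod 73: f = (x + 13)(x + 21)(x + 22)(x + 29)(x + 30)(x + 31), pattern 1+1+1+1+1+1. No other pattern occurs in this range, so the set of observed cycle types is {6, 3+1+1+1, 2+2+2, 3+3, 1+1+1+1+1+1}. The candidates containing elements of all these cycle types are C_3 x S_3 (6T5) of order 18, S_3 x S_3 (6T9) of order 36, (S_3 x S_3) : C_2 (6T13) of order 72, S_6 (6T16) of order 720; the others are excluded. The observed types are precisely the cycle types that occur in C_3 x S_3 (6T5). Each of the other remaining candidates has further cycle types, and by the Chebotarev density theorem the matching factorization patterns would occur for a proportion of primes equal to their share of the group: S_3 x S_3 (6T9) additionally contains elements of type 2+2+1+1 (9 of its 36 elements, about 25% of primes); (S_3 x S_3) : C_2 (6T13) additionally contains elements of type 4+2, 3+2+1, 2+2+1+1, 2+1+1+1+1 (45 of its 72 elements, about 62% of primes); S_6 (6T16) additionally contains elements of type 5+1, 4+2, 4+1+1, 3+2+1, 2+2+1+1, 2+1+1+1+1 (504 of its 720 elements, about 70% of primes). None of the 33 primes tested shows any such pattern (for each of these groups the chance of that is below 10^-4), which rules them out. Hence G = C_3 x S_3 (6T5), of order 18.

C_3 x S_3 (order 18)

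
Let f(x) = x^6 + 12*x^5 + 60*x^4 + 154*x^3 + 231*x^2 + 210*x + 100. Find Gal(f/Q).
The polynomial f is an irreducible sextic over Q, so G = Gal(f/Q) is one of the 16 transitive subgroups 6T1, ..., 6T16 of S_6. The discriminant of f is -1160950579200, which is not a perfect square, so G is not contained in A_6. The transitive groups of degree 6 not contained in A_6 are: C_6 (6T1, order 6), S_3 (6T2, order 6), D_6 (6T3, order 12), C_3 x S_3 (6T5, order 18), A_4 x C_2 (6T6, order 24), S_4 (6T8, order 24), S_3 x S_3 (6T9, order 36), S_4 x C_2 (6T11, order 48), (S_3 x S_3) : C_2 (6T13, order 72), PGL(2,5) (6T14, order 120), S_6 (6T16, order 720). By Dedekind's theorem, for a prime p not dividing disc(f) the degrees of the irreducible factors of f mod p form the cycle type of an element of G. Factoring f modulo the 23 such primes p <= 101 (skipping 2, 3, 5, which divide the discriminant), each new pattern first appears at: mod 7: f = (x^3 + 6x^2 + 4x + 1)(x^3 + 6x^2 + 6x + 2), pattern 3+3; mod 11: f = (x^2 + 6x + 2)(x^2 + 8x + 3)(x^2 + 9x + 2), pattern 2+2+2; mod 61: f = (x + 8)(x + 14)(x + 16)(x + 20)(x + 37)(x + 39), pattern 1+1+1+1+1+1. No other pattern occurs in this range, so the set of observed cycle types is {3+3, 2+2+2, 1+1+1+1+1+1}. The candidates containing elements of all these cycle types are C_6 (6T1) of order 6, S_3 (6T2) of order 6, D_6 (6T3) of order 12, C_3 x S_3 (6T5) of order 18, A_4 x C_2 (6T6) of order 24, S_4 (6T8) of order 24, S_3 x S_3 (6T9) of order 36, S_4 x C_2 (6T11) of order 48, (S_3 x S_3) : C_2 (6T13) of order 72, PGL(2,5) (6T14) of order 120, S_6 (6T16) of order 720; the others are excluded. The observed types are precisely the cycle types that occur in S_3 (6T2). Each of the other remaining candidates has further cycle types, and by the Chebotarev density theorem the matching factorization patterns would occur for a proportion of primes equal to their share of the group: C_6 (6T1) additionally contains elements of type 6 (2 of its 6 elements, about 33% of primes); D_6 (6T3) additionally contains elements of type 6, 2+2+1+1 (5 of its 12 elements, about 42% of primes); C_3 x S_3 (6T5) additionally contains elements of type 6, 3+1+1+1 (10 of its 18 elements, about 56% of primes); A_4 x C_2 (6T6) additionally contains elements of type 6, 2+2+1+1, 2+1+1+1+1 (14 of its 24 elements, about 58% of primes); S_4 (6T8) additionally contains elements of type 4+1+1, 2+2+1+1 (9 of its 24 elements, about 38% of primes); S_3 x S_3 (6T9) additionally contains elements of type 6, 3+1+1+1, 2+2+1+1 (25 of its 36 elements, about 69% of primes); S_4 x C_2 (6T11) additionally contains elements of type 6, 4+2, 4+1+1, 2+2+1+1, 2+1+1+1+1 (32 of its 48 elements, about 67% of primes); (S_3 x S_3) : C_2 (6T13) additionally contains elements of type 6, 4+2, 3+2+1, 3+1+1+1, 2+2+1+1, 2+1+1+1+1 (61 of its 72 elements, about 85% of primes); PGL(2,5) (6T14) additionally contains elements of type 6, 5+1, 4+1+1, 2+2+1+1 (89 of its 120 elements, about 74% of primes); S_6 (6T16) additionally contains elements of type 6, 5+1, 4+2, 4+1+1, 3+2+1, 3+1+1+1, 2+2+1+1, 2+1+1+1+1 (664 of its 720 elements, about 92% of primes). None of the 23 primes tested shows any such pattern (for each of these groups the chance of that is below 10^-4), which rules them out. Hence G = S_3 (6T2), of order 6.

6T2: S_3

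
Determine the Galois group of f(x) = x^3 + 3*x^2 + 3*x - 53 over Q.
S_3

The polynomial is an irreducible cubic over Q and its discriminant is -78732, which is not a perfect square. For an irreducible cubic, a non-square discriminant gives Galois group S_3.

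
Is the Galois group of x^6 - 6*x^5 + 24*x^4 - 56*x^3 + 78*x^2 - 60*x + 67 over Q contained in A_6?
The polynomial is irreducible of degree 6 over Q. Its discriminant is -50762745474048, which is not a perfect square. A Galois group lies in the alternating group exactly when the discriminant is a square in Q, so the Galois group (S_3) is not contained in A_6.

No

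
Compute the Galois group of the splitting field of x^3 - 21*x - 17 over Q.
C_3

The polynomial is an irreducible cubic over Q and its discriminant is 29241 = 171^2, a perfect square. For an irreducible cubic, a square discriminant forces the Galois group to be A_3, the cyclic group of order 3.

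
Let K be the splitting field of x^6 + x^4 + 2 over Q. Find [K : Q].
The degree of the splitting field over Q equals the order of the Galois group, so first determine the group. The polynomial f is an irreducible sextic over Q, so G = Gal(f/Q) is one of the 16 transitive subgroups 6T1, ..., 6T16 of S_6. The discriminant of f is -1722368, which is not a perfect square, so G is not contained in A_6. The transitive groups of degree 6 not contained in A_6 are: C_6 (6T1, order 6), S_3 (6T2, order 6), D_6 (6T3, order 12), C_3 x S_3 (6T5, order 18), A_4 x C_2 (6T6, order 24), S_4 (6T8, order 24), S_3 x S_3 (6T9, order 36), S_4 x C_2 (6T11, order 48), (S_3 x S_3) : C_2 (6T13, order 72), PGL(2,5) (6T14, order 120), S_6 (6T16, order 720). By Dedekind's theorem, for a prime p not dividing disc(f) the degrees of the irreducible factors of f mod p form the cycle type of an element of G. Factoring f modulo the 29 such primes p <= 127 (skipping 2, 29, which divide the discriminant), each new pattern first appears at: mod 3: f = (x^3 + x^2 + x + 2)(x^3 + 2x^2 + x + 1), pattern 3+3; mod 5: f = (x^6 + x^4 + 2), pattern 6; mod 7: f = (x + 3)(x + 4)(x^4 + 3x^2 + 6), pattern 4+1+1; mod 17: f = (x + 5)(x + 12)(x^2 + 2x + 15)(x^2 + 15x + 15), pattern 2+2+1+1; mod 23: f = (x^2 + 4)(x^2 + 10x + 14)(x^2 + 13x + 14), pattern 2+2+2; mod 67: f = (x^2 + 14)(x^4 + 54x^2 + 48), pattern 4+2; mod 127: f = (x + 40)(x + 60)(x + 67)(x + 87)(x^2 + 121), pattern 2+1+1+1+1. No other pattern occurs in this range, so the set of observed cycle types is {3+3, 6, 4+1+1, 2+2+1+1, 2+2+2, 4+2, 2+1+1+1+1}. The candidates containing elements of all these cycle types are S_4 x C_2 (6T11) of order 48, S_6 (6T16) of order 720; the others are excluded. The observed types are precisely the cycle types that occur in S_4 x C_2 (6T11) (apart from the identity). Each of the other remaining candidates has further cycle types, and by the Chebotarev density theorem the matching factorization patterns would occur for a proportion of primes equal to their share of the group: S_6 (6T16) additionally contains elements of type 5+1, 3+2+1, 3+1+1+1 (304 of its 720 elements, about 42% of primes). None of the 29 primes tested shows any such pattern (for each of these groups the chance of that is below 10^-4), which rules them out. Hence G = S_4 x C_2 (6T11), of order 48. The Galois group S_4 x C_2 (6T11) has order 48, so the splitting field has degree 48 over Q.

48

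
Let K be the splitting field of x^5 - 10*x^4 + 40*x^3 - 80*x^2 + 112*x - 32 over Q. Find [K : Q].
120

The degree of the splitting field over Q equals the order of the Galois group, so first determine the group. The polynomial f is an irreducible quintic over Q, so G = Gal(f/Q) is a transitive subgroup of S_5: one of C_5 (5T1, order 5), D_5 (5T2, order 10), F_20 (5T3, order 20), A_5 (5T4, order 60) or S_5 (5T5, order 120). The discriminant of f is 61018734592, which is not a perfect square, so G is not contained in A_5. The transitive groups of degree 5 not contained in A_5 are: F_20 (5T3, order 20), S_5 (5T5, order 120). By Dedekind's theorem, for a prime p not dividing disc(f) the degrees of the irreducible factors of f mod p form the cycle type of an element of G. Factoring f modulo the 5 such primes p <= 13 (skipping 2, which divides the discriminant), each new pattern first appears at: mod 3: f = (x^5 + 2x^4 + x^3 + x^2 + x + 1), pattern 5; mod 5: f = (x + 1)(x^4 + 4x^3 + x^2 + 4x + 3), pattern 4+1; mod 13: f = (x + 4)(x + 8)(x^3 + 4x^2 + 12x + 12), pattern 3+1+1. No other pattern occurs in this range, so the set of observed cycle types is {5, 4+1, 3+1+1}. Among the candidates above, the only group containing elements of all these cycle types is S_5 (5T5) — F_20 (5T3) lacks at least one of them. Hence G = S_5 (5T5), of order 120. The Galois group S_5 (5T5) has order 120, so the splitting field has degree 120 over Q.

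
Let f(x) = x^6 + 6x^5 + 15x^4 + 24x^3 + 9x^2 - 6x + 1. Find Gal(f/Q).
The polynomial f is an irreducible sextic over Q, so G = Gal(f/Q) is one of the 16 transitive subgroups 6T1, ..., 6T16 of S_6. The discriminant of f is 4516300800, which is not a perfect square, so G is not contained in A_6. The transitive groups of degree 6 not contained in A_6 are: C_6 (6T1, order 6), S_3 (6T2, order 6), D_6 (6T3, order 12), C_3 x S_3 (6T5, order 18), A_4 x C_2 (6T6, order 24), S_4 (6T8, order 24), S_3 x S_3 (6T9, order 36), S_4 x C_2 (6T11, order 48), (S_3 x S_3) : C_2 (6T13, order 72), PGL(2,5) (6T14, order 120), S_6 (6T16, order 720). By Dedekind's theorem, for a prime p not dividing disc(f) the degrees of the irreducible factors of f mod p form the cycle type of an element of G. Factoring f modulo the 79 such primes p <= 431 (skipping 2, 3, 5, 11, which divide the discriminant), each new pattern first appears at: mod 7: f = (x^3 + 3x^2 + x + 4)(x^3 + 3x^2 + 5x + 2), pattern 3+3; mod 13: f = (x^6 + 6x^5 + 2x^4 + 11x^3 + 9x^2 + 7x + 1), pattern 6; mod 17: f = (x + 4)(x + 14)(x^2 + 6x + 3)(x^2 + 16x + 8), pattern 2+2+1+1; mod 29: f = (x^2 + 2x + 4)(x^2 + 8x + 28)(x^2 + 25x + 7), pattern 2+2+2; mod 31: f = (x + 2)(x + 3)(x + 7)(x + 9)(x + 18)(x + 29), pattern 1+1+1+1+1+1. No other pattern occurs in this range, so the set of observed cycle types is {3+3, 6, 2+2+1+1, 2+2+2, 1+1+1+1+1+1}. The candidates containing elements of all these cycle types are D_6 (6T3) of order 12, A_4 x C_2 (6T6) of order 24, S_3 x S_3 (6T9) of order 36, S_4 x C_2 (6T11) of order 48, (S_3 x S_3) : C_2 (6T13) of order 72, PGL(2,5) (6T14) of order 120, S_6 (6T16) of order 720; the others are excluded. The observed types are precisely the cycle types that occur in D_6 (6T3). Each of the other remaining candidates has further cycle types, and by the Chebotarev density theorem the matching factorization patterns would occur for a proportion of primes equal to their share of the group: A_4 x C_2 (6T6) additionally contains elements of type 2+1+1+1+1 (3 of its 24 elements, about 12% of primes); S_3 x S_3 (6T9) additionally contains elements of type 3+1+1+1 (4 of its 36 elements, about 11% of primes); S_4 x C_2 (6T11) additionally contains elements of type 4+2, 4+1+1, 2+1+1+1+1 (15 of its 48 elements, about 31% of primes); (S_3 x S_3) : C_2 (6T13) additionally contains elements of type 4+2, 3+2+1, 3+1+1+1, 2+1+1+1+1 (40 of its 72 elements, about 56% of primes); PGL(2,5) (6T14) additionally contains elements of type 5+1, 4+1+1 (54 of its 120 elements, about 45% of primes); S_6 (6T16) additionally contains elements of type 5+1, 4+2, 4+1+1, 3+2+1, 3+1+1+1, 2+1+1+1+1 (499 of its 720 elements, about 69% of primes). None of the 79 primes tested shows any such pattern (for each of these groups the chance of that is below 10^-4), which rules them out. Hence G = D_6 (6T3), of order 12.

D_6, the dihedral group of order 12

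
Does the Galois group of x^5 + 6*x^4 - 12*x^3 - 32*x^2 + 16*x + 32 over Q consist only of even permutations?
Yes

The polynomial is irreducible of degree 5 over Q. Its discriminant is 15352201216 = 123904^2, a perfect square. A Galois group lies in the alternating group exactly when the discriminant is a square in Q, so the Galois group (C_5) is contained in A_5.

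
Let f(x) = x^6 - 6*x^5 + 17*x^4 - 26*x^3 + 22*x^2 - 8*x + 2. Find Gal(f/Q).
6T13: (S_3 x S_3) : C_2

The polynomial f is an irreducible sextic over Q, so G = Gal(f/Q) is one of the 16 transitive subgroups 6T1, ..., 6T16 of S_6. The discriminant of f is -187648, which is not a perfect square, so G is not contained in A_6. The transitive groups of degree 6 not contained in A_6 are: C_6 (6T1, order 6), S_3 (6T2, order 6), D_6 (6T3, order 12), C_3 x S_3 (6T5, order 18), A_4 x C_2 (6T6, order 24), S_4 (6T8, order 24), S_3 x S_3 (6T9, order 36), S_4 x C_2 (6T11, order 48), (S_3 x S_3) : C_2 (6T13, order 72), PGL(2,5) (6T14, order 120), S_6 (6T16, order 720). By Dedekind's theorem, for a prime p not dividing disc(f) the degrees of the irreducible factors of f mod p form the cycle type of an element of G. Factoring f modulo the 29 such primes p <= 113 (skipping 2, which divides the discriminant), each new pattern first appears at: mod 3: f = (x^6 + 2x^4 + x^3 + x^2 + x + 2), pattern 6; mod 5: f = (x + 3)(x^2 + 4x + 2)(x^3 + 2x^2 + 4x + 2), pattern 3+2+1; mod 7: f = (x^2 + 4x + 1)(x^4 + 4x^3 + 5x + 2), pattern 4+2; mod 17: f = (x^3 + 14x^2 + 4x + 3)(x^3 + 14x^2 + 4x + 12), pattern 3+3; mod 19: f = (x^2 + 8x + 17)(x^2 + 10x + 13)(x^2 + 14x + 16), pattern 2+2+2; mod 37: f = (x + 20)(x + 33)(x^2 + x + 8)(x^2 + 14x + 20), pattern 2+2+1+1; mod 41: f = (x + 1)(x + 16)(x + 21)(x^3 + 38x^2 + 4x + 31), pattern 3+1+1+1; mod 113: f = (x + 10)(x + 20)(x + 22)(x + 78)(x^2 + 90x + 12), pattern 2+1+1+1+1. No other pattern occurs in this range, so the set of observed cycle types is {6, 3+2+1, 4+2, 3+3, 2+2+2, 2+2+1+1, 3+1+1+1, 2+1+1+1+1}. The candidates containing elements of all these cycle types are (S_3 x S_3) : C_2 (6T13) of order 72, S_6 (6T16) of order 720; the others are excluded. The observed types are precisely the cycle types that occur in (S_3 x S_3) : C_2 (6T13) (apart from the identity). Each of the other remaining candidates has further cycle types, and by the Chebotarev density theorem the matching factorization patterns would occur for a proportion of primes equal to their share of the group: S_6 (6T16) additionally contains elements of type 5+1, 4+1+1 (234 of its 720 elements, about 32% of primes). None of the 29 primes tested shows any such pattern (for each of these groups the chance of that is below 10^-4), which rules them out. Hence G = (S_3 x S_3) : C_2 (6T13), of order 72.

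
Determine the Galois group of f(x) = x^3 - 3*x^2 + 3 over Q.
The polynomial is an irreducible cubic over Q and its discriminant is 81 = 9^2, a perfect square. For an irreducible cubic, a square discriminant forces the Galois group to be A_3, the cyclic group of order 3.

3T1: C_3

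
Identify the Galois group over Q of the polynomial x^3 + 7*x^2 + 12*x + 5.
The polynomial is an irreducible cubic over Q and its discriminant is 169 = 13^2, a perfect square. For an irreducible cubic, a square discriminant forces the Galois group to be A_3, the cyclic group of order 3.

C_3 (order 3)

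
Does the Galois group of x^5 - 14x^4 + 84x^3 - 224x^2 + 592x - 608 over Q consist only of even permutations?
The polynomial is irreducible of degree 5 over Q. Its discriminant is 1217507491840000 = 34892800^2, a perfect square. A Galois group lies in the alternating group exactly when the discriminant is a square in Q, so the Galois group (D_5) is contained in A_5.

Yes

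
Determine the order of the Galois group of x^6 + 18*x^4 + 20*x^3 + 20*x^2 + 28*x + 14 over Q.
The degree of the splitting field over Q equals the order of the Galois group, so first determine the group. The polynomial f is an irreducible sextic over Q, so G = Gal(f/Q) is one of the 16 transitive subgroups 6T1, ..., 6T16 of S_6. The discriminant of f is -12961787955200, which is not a perfect square, so G is not contained in A_6. The transitive groups of degree 6 not contained in A_6 are: C_6 (6T1, order 6), S_3 (6T2, order 6), D_6 (6T3, order 12), C_3 x S_3 (6T5, order 18), A_4 x C_2 (6T6, order 24), S_4 (6T8, order 24), S_3 x S_3 (6T9, order 36), S_4 x C_2 (6T11, order 48), (S_3 x S_3) : C_2 (6T13, order 72), PGL(2,5) (6T14, order 120), S_6 (6T16, order 720). By Dedekind's theorem, for a prime p not dividing disc(f) the degrees of the irreducible factors of f mod p form the cycle type of an element of G. Factoring f modulo the 17 such primes p <= 71 (skipping 2, 5, 7, which divide the discriminant), each new pattern first appears at: mod 3: f = (x^3 + x^2 + x + 2)(x^3 + 2x^2 + 1), pattern 3+3; mod 13: f = (x^6 + 5x^4 + 7x^3 + 7x^2 + 2x + 1), pattern 6; mod 19: f = (x^2 + 10x + 10)(x^4 + 9x^3 + 13x^2 + 9x + 9), pattern 4+2; mod 23: f = (x + 2)(x + 9)(x^4 + 12x^3 + 6x^2 + 14x + 11), pattern 4+1+1; mod 53: f = (x^2 + 26x + 7)(x^2 + 37x + 52)(x^2 + 43x + 51), pattern 2+2+2; mod 59: f = (x + 34)(x + 52)(x^2 + 45x + 12)(x^2 + 46x + 24), pattern 2+2+1+1; mod 71: f = (x + 14)(x + 28)(x + 30)(x + 55)(x^2 + 15x + 27), pattern 2+1+1+1+1. No other pattern occurs in this range, so the set of observed cycle types is {3+3, 6, 4+2, 4+1+1, 2+2+2, 2+2+1+1, 2+1+1+1+1}. The candidates containing elements of all these cycle types are S_4 x C_2 (6T11) of order 48, S_6 (6T16) of order 720; the others are excluded. The observed types are precisely the cycle types that occur in S_4 x C_2 (6T11) (apart from the identity). Each of the other remaining candidates has further cycle types, and by the Chebotarev density theorem the matching factorization patterns would occur for a proportion of primes equal to their share of the group: S_6 (6T16) additionally contains elements of type 5+1, 3+2+1, 3+1+1+1 (304 of its 720 elements, about 42% of primes). None of the 17 primes tested shows any such pattern (for each of these groups the chance of that is below 10^-4), which rules them out. Hence G = S_4 x C_2 (6T11), of order 48. The Galois group S_4 x C_2 (6T11) has order 48, so the splitting field has degree 48 over Q.

48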